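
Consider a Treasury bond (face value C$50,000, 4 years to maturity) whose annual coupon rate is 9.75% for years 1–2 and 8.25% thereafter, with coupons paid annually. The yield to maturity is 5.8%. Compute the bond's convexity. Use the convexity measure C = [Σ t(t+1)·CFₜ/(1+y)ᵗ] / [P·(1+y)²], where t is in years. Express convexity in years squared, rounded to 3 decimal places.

With y = 0.058:
  t   CF        PV=CF/(1+0.058)^t    t·PV        t(t+1)·PV
  1     4,875.00     4,607.7505     4,607.7505       9,215.5009
  2     4,875.00     4,355.1517     8,710.3034      26,130.9101
  3     4,125.00     3,483.1081    10,449.3242      41,797.2969
  4    54,125.00    43,197.1643   172,788.6573     863,943.2866
  Σ                 55,643.1746   196,556.0354     941,086.9945
P = 55,643.1746.
Convexity = Σ t(t+1)·PV / [P·(1+y)²] = 941,086.9945 / (55,643.1746 × 1.119364) = 15.10938.

15.109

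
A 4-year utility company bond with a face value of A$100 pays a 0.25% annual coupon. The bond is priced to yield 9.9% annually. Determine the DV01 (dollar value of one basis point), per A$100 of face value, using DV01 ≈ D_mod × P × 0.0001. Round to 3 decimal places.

Periodic yield y = 0.099.
  t   CF        PV=CF/(1+0.099)^t    t·PV
  1         0.25         0.2275         0.2275
  2         0.25         0.2070         0.4140
  3         0.25         0.1883         0.5650
  4       100.25        68.7217       274.8866
  Σ                     69.3445       276.0931
P = 69.3445; D_Mac = 3.98147 yrs; D_mod = 3.62281 yrs.
DV01 ≈ 3.62281 × 69.3445 × 0.0001 = 0.025122.

A$0.025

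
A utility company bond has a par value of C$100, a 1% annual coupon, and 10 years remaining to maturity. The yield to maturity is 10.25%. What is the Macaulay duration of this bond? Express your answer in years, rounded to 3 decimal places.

9.265 years

Periodic yield y = 0.1025. Discount each cash flow and weight by its year:
  t   CF        PV=CF/(1+0.1025)^t    t·PV
  1         1.00         0.9070         0.9070
  2         1.00         0.8227         1.6454
  3         1.00         0.7462         2.2386
  4         1.00         0.6768         2.7074
  5         1.00         0.6139         3.0696
  6         1.00         0.5568         3.3410
  7         1.00         0.5051         3.5355
  8         1.00         0.4581         3.6649
  9         1.00         0.4155         3.7397
  10      101.00        38.0658       380.6584
  Σ                     43.7681       405.5075
Price P = Σ PV = 43.7681.
Macaulay duration = Σ(t·PV) / P = 405.5075 / 43.7681 = 9.26491 years.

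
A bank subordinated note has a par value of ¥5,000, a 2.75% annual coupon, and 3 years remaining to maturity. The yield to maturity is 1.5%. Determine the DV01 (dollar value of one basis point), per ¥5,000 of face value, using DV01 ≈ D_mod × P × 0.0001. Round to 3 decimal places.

Periodic yield y = 0.015.
  t   CF        PV=CF/(1+0.015)^t    t·PV
  1       137.50       135.4680       135.4680
  2       137.50       133.4660       266.9320
  3     5,137.50     4,913.0786    14,739.2357
  Σ                  5,182.0125    15,141.6356
P = 5,182.0125; D_Mac = 2.92196 yrs; D_mod = 2.87878 yrs.
DV01 ≈ 2.87878 × 5,182.0125 × 0.0001 = 1.491787.

¥1.492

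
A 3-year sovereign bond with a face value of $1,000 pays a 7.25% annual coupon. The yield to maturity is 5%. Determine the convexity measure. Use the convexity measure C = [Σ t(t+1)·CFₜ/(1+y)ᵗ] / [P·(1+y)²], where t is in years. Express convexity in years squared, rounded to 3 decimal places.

With y = 0.05:
  t   CF        PV=CF/(1+0.05)^t    t·PV        t(t+1)·PV
  1        72.50        69.0476        69.0476         138.0952
  2        72.50        65.7596       131.5193         394.5578
  3     1,072.50       926.4658     2,779.3975      11,117.5899
  Σ                  1,061.2731     2,979.9644      11,650.2430
P = 1,061.2731.
Convexity = Σ t(t+1)·PV / [P·(1+y)²] = 11,650.2430 / (1,061.2731 × 1.102500) = 9.95702.

9.957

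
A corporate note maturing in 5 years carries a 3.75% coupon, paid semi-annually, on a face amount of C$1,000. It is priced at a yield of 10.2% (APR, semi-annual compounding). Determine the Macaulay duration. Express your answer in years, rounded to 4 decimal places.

4.5299 years

Periodic yield y = 0.051. Discount each cash flow and weight by its period:
  t   CF        PV=CF/(1+0.051)^t    t·PV
  1        18.75        17.8402        17.8402
  2        18.75        16.9745        33.9489
  3        18.75        16.1508        48.4523
  4        18.75        15.3670        61.4682
  5        18.75        14.6214        73.1068
  6        18.75        13.9119        83.4711
  7        18.75        13.2368        92.6574
  8        18.75        12.5945       100.7557
  9        18.75        11.9833       107.8498
  10    1,018.75       619.4988     6,194.9879
  Σ                    752.1790     6,814.5383
Price P = Σ PV = 752.1790.
Macaulay duration = Σ(t·PV) / P = 6,814.5383 / 752.1790 = 9.05973 half-year periods.
In years: 9.05973 / 2 = 4.52986 years.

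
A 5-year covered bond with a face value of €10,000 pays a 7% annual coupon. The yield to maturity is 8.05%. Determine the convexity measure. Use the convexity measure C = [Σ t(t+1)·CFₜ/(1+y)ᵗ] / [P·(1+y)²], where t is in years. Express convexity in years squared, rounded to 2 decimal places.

21.44

With y = 0.0805:
  t   CF        PV=CF/(1+0.0805)^t    t·PV        t(t+1)·PV
  1       700.00       647.8482       647.8482       1,295.6964
  2       700.00       599.5819     1,199.1638       3,597.4913
  3       700.00       554.9115     1,664.7345       6,658.9380
  4       700.00       513.5692     2,054.2767      10,271.3836
  5    10,700.00     7,265.4066    36,327.0328     217,962.1967
  Σ                  9,581.3173    41,893.0560     239,785.7061
P = 9,581.3173.
Convexity = Σ t(t+1)·PV / [P·(1+y)²] = 239,785.7061 / (9,581.3173 × 1.167480) = 21.43624.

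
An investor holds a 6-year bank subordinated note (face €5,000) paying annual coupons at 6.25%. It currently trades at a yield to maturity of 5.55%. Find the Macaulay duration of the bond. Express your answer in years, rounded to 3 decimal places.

5.200 years

Periodic yield y = 0.0555. Discount each cash flow and weight by its year:
  t   CF        PV=CF/(1+0.0555)^t    t·PV
  1       312.50       296.0682       296.0682
  2       312.50       280.5004       561.0009
  3       312.50       265.7512       797.2537
  4       312.50       251.7776     1,007.1104
  5       312.50       238.5387     1,192.6935
  6     5,312.50     3,841.9306    23,051.5837
  Σ                  5,174.5668    26,905.7103
Price P = Σ PV = 5,174.5668.
Macaulay duration = Σ(t·PV) / P = 26,905.7103 / 5,174.5668 = 5.19961 years.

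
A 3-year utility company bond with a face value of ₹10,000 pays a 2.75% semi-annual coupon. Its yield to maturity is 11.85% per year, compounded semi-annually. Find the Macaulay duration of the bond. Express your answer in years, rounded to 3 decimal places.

2.883 years

Periodic yield y = 0.05925. Discount each cash flow and weight by its period:
  t   CF        PV=CF/(1+0.05925)^t    t·PV
  1       137.50       129.8088       129.8088
  2       137.50       122.5479       245.0957
  3       137.50       115.6931       347.0792
  4       137.50       109.2217       436.8867
  5       137.50       103.1123       515.5613
  6    10,137.50     7,176.9518    43,061.7110
  Σ                  7,757.3355    44,736.1427
Price P = Σ PV = 7,757.3355.
Macaulay duration = Σ(t·PV) / P = 44,736.1427 / 7,757.3355 = 5.76695 half-year periods.
In years: 5.76695 / 2 = 2.88347 years.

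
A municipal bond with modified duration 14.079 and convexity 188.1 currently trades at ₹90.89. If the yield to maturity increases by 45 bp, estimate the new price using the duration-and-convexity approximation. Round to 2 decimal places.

Duration effect: -D_mod·Δy = -14.079 × (+0.0045) = -0.0633555
Convexity effect: ½·C·(Δy)² = 0.5 × 188.1 × (0.0045)² = +0.0019045125
ΔP/P ≈ -0.0633555 + 0.0019045125 = -0.0614509875
New price ≈ 90.89 × (1 - 0.0614509875) = 85.304719746125.

₹85.30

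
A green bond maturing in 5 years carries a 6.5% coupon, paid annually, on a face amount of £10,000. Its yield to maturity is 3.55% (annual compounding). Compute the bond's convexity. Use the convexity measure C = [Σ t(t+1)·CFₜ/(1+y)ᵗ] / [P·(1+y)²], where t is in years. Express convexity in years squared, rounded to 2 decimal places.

With y = 0.0355:
  t   CF        PV=CF/(1+0.0355)^t    t·PV        t(t+1)·PV
  1       650.00       627.7161       627.7161       1,255.4322
  2       650.00       606.1961     1,212.3922       3,637.1767
  3       650.00       585.4139     1,756.2418       7,024.9671
  4       650.00       565.3442     2,261.3768      11,306.8841
  5    10,650.00     8,945.3861    44,726.9306     268,361.5838
  Σ                 11,330.0565    50,584.6575     291,586.0438
P = 11,330.0565.
Convexity = Σ t(t+1)·PV / [P·(1+y)²] = 291,586.0438 / (11,330.0565 × 1.072260) = 24.00128.

24.00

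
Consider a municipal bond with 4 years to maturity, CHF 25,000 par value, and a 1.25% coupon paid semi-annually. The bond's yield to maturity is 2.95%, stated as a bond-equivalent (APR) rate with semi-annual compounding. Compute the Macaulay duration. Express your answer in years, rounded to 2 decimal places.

Periodic yield y = 0.01475. Discount each cash flow and weight by its period:
  t   CF        PV=CF/(1+0.01475)^t    t·PV
  1       156.25       153.9788       153.9788
  2       156.25       151.7406       303.4813
  3       156.25       149.5350       448.6050
  4       156.25       147.3614       589.4457
  5       156.25       145.2194       726.0971
  6       156.25       143.1086       858.6515
  7       156.25       141.0284       987.1989
  8    25,156.25    22,375.5347   179,004.2775
  Σ                 23,407.5070   183,071.7358
Price P = Σ PV = 23,407.5070.
Macaulay duration = Σ(t·PV) / P = 183,071.7358 / 23,407.5070 = 7.82107 half-year periods.
In years: 7.82107 / 2 = 3.91053 years.

3.91 years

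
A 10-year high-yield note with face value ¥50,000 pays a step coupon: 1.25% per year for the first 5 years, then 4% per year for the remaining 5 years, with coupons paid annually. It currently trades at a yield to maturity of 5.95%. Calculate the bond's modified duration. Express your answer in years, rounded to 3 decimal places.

8.619 years

Periodic yield y = 0.0595. First find Macaulay duration:
  t   CF        PV=CF/(1+0.0595)^t    t·PV
  1       625.00       589.9009       589.9009
  2       625.00       556.7729     1,113.5458
  3       625.00       525.5053     1,576.5160
  4       625.00       495.9937     1,983.9749
  5       625.00       468.1394     2,340.6971
  6     2,000.00     1,413.9180     8,483.5081
  7     2,000.00     1,334.5144     9,341.6009
  8     2,000.00     1,259.5700    10,076.5600
  9     2,000.00     1,188.8344    10,699.5092
  10   52,000.00    29,173.8492   291,738.4916
  Σ                 37,006.9982   337,944.3045
P = 37,006.9982; Macaulay duration = 337,944.3045 / 37,006.9982 = 9.13190 years.
Modified duration = D_Mac / (1 + y) = 9.13190 / 1.0595 = 8.61907 years.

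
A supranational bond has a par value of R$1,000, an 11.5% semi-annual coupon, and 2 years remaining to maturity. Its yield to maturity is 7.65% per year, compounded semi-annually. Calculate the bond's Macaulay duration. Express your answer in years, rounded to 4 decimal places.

Periodic yield y = 0.03825. Discount each cash flow and weight by its period:
  t   CF        PV=CF/(1+0.03825)^t    t·PV
  1        57.50        55.3817        55.3817
  2        57.50        53.3413       106.6827
  3        57.50        51.3762       154.1286
  4     1,057.50       910.0654     3,640.2617
  Σ                  1,070.1646     3,956.4547
Price P = Σ PV = 1,070.1646.
Macaulay duration = Σ(t·PV) / P = 3,956.4547 / 1,070.1646 = 3.69705 half-year periods.
In years: 3.69705 / 2 = 1.84853 years.

1.8485 years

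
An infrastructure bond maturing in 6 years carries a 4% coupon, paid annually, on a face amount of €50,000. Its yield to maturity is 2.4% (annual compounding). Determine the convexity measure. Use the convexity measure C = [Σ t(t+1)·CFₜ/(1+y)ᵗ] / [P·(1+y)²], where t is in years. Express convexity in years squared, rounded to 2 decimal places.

35.43

With y = 0.024:
  t   CF        PV=CF/(1+0.024)^t    t·PV        t(t+1)·PV
  1     2,000.00     1,953.1250     1,953.1250       3,906.2500
  2     2,000.00     1,907.3486     3,814.6973      11,444.0918
  3     2,000.00     1,862.6451     5,587.9354      22,351.7418
  4     2,000.00     1,818.9894     7,275.9576      36,379.7881
  5     2,000.00     1,776.3568     8,881.7842      53,290.7052
  6    52,000.00    45,102.8104   270,616.8623   1,894,318.0358
  Σ                 54,421.2754   298,130.3618   2,021,690.6126
P = 54,421.2754.
Convexity = Σ t(t+1)·PV / [P·(1+y)²] = 2,021,690.6126 / (54,421.2754 × 1.048576) = 35.42795.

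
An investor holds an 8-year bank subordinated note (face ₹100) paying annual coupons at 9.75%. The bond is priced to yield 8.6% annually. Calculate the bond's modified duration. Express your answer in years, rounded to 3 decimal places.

5.505 years

Periodic yield y = 0.086. First find Macaulay duration:
  t   CF        PV=CF/(1+0.086)^t    t·PV
  1         9.75         8.9779         8.9779
  2         9.75         8.2669        16.5339
  3         9.75         7.6123        22.8369
  4         9.75         7.0095        28.0379
  5         9.75         6.4544        32.2720
  6         9.75         5.9433        35.6596
  7         9.75         5.4726        38.3084
  8       109.75        56.7239       453.7910
  Σ                    106.4608       636.4176
P = 106.4608; Macaulay duration = 636.4176 / 106.4608 = 5.97795 years.
Modified duration = D_Mac / (1 + y) = 5.97795 / 1.086 = 5.50456 years.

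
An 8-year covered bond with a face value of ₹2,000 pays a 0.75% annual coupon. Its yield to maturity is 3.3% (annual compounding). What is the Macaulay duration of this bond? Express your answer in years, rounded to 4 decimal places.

7.7682 years

Periodic yield y = 0.033. Discount each cash flow and weight by its year:
  t   CF        PV=CF/(1+0.033)^t    t·PV
  1        15.00        14.5208        14.5208
  2        15.00        14.0569        28.1139
  3        15.00        13.6079        40.8236
  4        15.00        13.1732        52.6926
  5        15.00        12.7523        63.7617
  6        15.00        12.3449        74.0697
  7        15.00        11.9506        83.6541
  8     2,015.00     1,554.0768    12,432.6144
  Σ                  1,646.4835    12,790.2508
Price P = Σ PV = 1,646.4835.
Macaulay duration = Σ(t·PV) / P = 12,790.2508 / 1,646.4835 = 7.76822 years.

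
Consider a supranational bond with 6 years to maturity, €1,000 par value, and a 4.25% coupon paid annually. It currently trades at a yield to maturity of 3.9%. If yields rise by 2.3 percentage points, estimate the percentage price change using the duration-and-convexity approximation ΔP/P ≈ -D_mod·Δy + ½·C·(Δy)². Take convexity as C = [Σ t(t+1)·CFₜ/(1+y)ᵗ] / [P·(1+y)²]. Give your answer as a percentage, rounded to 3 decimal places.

-11.114%

With y = 0.039:
  t   CF        PV=CF/(1+0.039)^t    t·PV        t(t+1)·PV
  1        42.50        40.9047        40.9047          81.8094
  2        42.50        39.3693        78.7386         236.2159
  3        42.50        37.8915       113.6746         454.6985
  4        42.50        36.4692       145.8770         729.3848
  5        42.50        35.1003       175.5016       1,053.0099
  6     1,042.50       828.6722     4,972.0333      34,804.2331
  Σ                  1,018.4074     5,526.7299      37,359.3517
P = 1,018.4074; D_Mac = 5.42684 yrs; D_mod = 5.22313 yrs; C = 33.98183.
Duration effect: -5.22313 × (+0.023) = -0.120132
Convexity effect: 0.5 × 33.98183 × (0.023)² = +0.0089882
ΔP/P ≈ -0.120132 + 0.0089882 = -0.111144 = -11.1144%.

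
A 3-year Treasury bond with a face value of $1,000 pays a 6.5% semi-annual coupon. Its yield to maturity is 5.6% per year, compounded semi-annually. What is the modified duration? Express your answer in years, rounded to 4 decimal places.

2.7012 years

Periodic yield y = 0.028. First find Macaulay duration:
  t   CF        PV=CF/(1+0.028)^t    t·PV
  1        32.50        31.6148        31.6148
  2        32.50        30.7537        61.5074
  3        32.50        29.9160        89.7481
  4        32.50        29.1012       116.4048
  5        32.50        28.3086       141.5428
  6     1,032.50       874.8455     5,249.0731
  Σ                  1,024.5398     5,689.8910
P = 1,024.5398; Macaulay duration = 5,689.8910 / 1,024.5398 = 5.55361 half-year periods = 2.77680 years.
Modified duration = D_Mac / (1 + y) = 2.77680 / 1.028 = 2.70117 years.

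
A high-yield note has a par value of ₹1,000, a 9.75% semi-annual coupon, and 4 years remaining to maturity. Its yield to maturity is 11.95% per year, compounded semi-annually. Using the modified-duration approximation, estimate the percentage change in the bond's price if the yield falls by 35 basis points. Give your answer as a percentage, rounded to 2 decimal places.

Periodic yield y = 0.05975. Modified duration first:
  t   CF        PV=CF/(1+0.05975)^t    t·PV
  1        48.75        46.0014        46.0014
  2        48.75        43.4078        86.8156
  3        48.75        40.9604       122.8812
  4        48.75        38.6510       154.6041
  5        48.75        36.4718       182.3591
  6        48.75        34.4155       206.4930
  7        48.75        32.4751       227.3258
  8     1,048.75       659.2416     5,273.9324
  Σ                    931.6246     6,300.4126
P = 931.6246; D_Mac = 6.76282 half-year periods = 3.38141 yrs; D_mod = 3.38141/(1+0.05975) = 3.19076 yrs.
ΔP/P ≈ -D_mod · Δy = -3.19076 × (-0.0035) = +0.011168 = +1.1168%.

+1.12%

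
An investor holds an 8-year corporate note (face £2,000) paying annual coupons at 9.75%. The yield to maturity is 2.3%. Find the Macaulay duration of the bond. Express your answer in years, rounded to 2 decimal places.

6.34 years

Periodic yield y = 0.023. Discount each cash flow and weight by its year:
  t   CF        PV=CF/(1+0.023)^t    t·PV
  1       195.00       190.6158       190.6158
  2       195.00       186.3302       372.6605
  3       195.00       182.1410       546.4230
  4       195.00       178.0459       712.1838
  5       195.00       174.0430       870.2148
  6       195.00       170.1300     1,020.7798
  7       195.00       166.3049     1,164.1346
  8     2,195.00     1,829.9088    14,639.2707
  Σ                  3,077.5197    19,516.2830
Price P = Σ PV = 3,077.5197.
Macaulay duration = Σ(t·PV) / P = 19,516.2830 / 3,077.5197 = 6.34156 years.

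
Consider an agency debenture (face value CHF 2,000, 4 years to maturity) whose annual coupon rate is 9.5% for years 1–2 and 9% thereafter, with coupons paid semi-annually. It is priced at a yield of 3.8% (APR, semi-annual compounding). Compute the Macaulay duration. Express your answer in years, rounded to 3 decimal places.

Periodic yield y = 0.019. Discount each cash flow and weight by its period:
  t   CF        PV=CF/(1+0.019)^t    t·PV
  1        95.00        93.2287        93.2287
  2        95.00        91.4903       182.9807
  3        95.00        89.7844       269.3533
  4        95.00        88.1103       352.4414
  5        90.00        81.9165       409.5827
  6        90.00        80.3891       482.3349
  7        90.00        78.8902       552.2316
  8     2,090.00     1,797.8473    14,382.7788
  Σ                  2,401.6570    16,724.9319
Price P = Σ PV = 2,401.6570.
Macaulay duration = Σ(t·PV) / P = 16,724.9319 / 2,401.6570 = 6.96391 half-year periods.
In years: 6.96391 / 2 = 3.48196 years.

3.482 years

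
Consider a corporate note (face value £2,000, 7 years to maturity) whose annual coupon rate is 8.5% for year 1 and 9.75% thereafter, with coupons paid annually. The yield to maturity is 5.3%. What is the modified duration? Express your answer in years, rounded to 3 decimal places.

Periodic yield y = 0.053. First find Macaulay duration:
  t   CF        PV=CF/(1+0.053)^t    t·PV
  1       170.00       161.4435       161.4435
  2       195.00       175.8644       351.7287
  3       195.00       167.0127       501.0381
  4       195.00       158.6066       634.4262
  5       195.00       150.6235       753.1175
  6       195.00       143.0423       858.2536
  7     2,195.00     1,529.1001    10,703.7009
  Σ                  2,485.6930    13,963.7086
P = 2,485.6930; Macaulay duration = 13,963.7086 / 2,485.6930 = 5.61763 years.
Modified duration = D_Mac / (1 + y) = 5.61763 / 1.053 = 5.33488 years.

5.335 years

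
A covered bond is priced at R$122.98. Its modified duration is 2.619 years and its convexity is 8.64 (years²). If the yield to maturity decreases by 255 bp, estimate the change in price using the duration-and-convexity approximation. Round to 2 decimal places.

+R$8.56

Duration effect: -D_mod·Δy = -2.619 × (-0.0255) = +0.0667845
Convexity effect: ½·C·(Δy)² = 0.5 × 8.64 × (-0.0255)² = +0.00280908
ΔP/P ≈ +0.0667845 + 0.00280908 = +0.06959358
ΔP ≈ 122.98 × (+0.06959358) = +8.5586184684.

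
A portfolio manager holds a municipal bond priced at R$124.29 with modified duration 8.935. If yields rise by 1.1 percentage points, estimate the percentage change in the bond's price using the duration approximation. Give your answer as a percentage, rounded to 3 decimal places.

Duration approximation: ΔP/P ≈ -D_mod · Δy = -8.935 × (+0.011) = -0.098285.
As a percentage: -9.8285%.

-9.829%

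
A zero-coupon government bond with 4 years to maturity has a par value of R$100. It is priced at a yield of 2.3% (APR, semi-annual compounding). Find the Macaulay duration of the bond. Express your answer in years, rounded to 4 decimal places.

A zero-coupon bond has a single cash flow at maturity, so its Macaulay duration equals its maturity: 4 years.
(Equivalently: 8 semi-annual periods ÷ 2 = 4 years.)

4.0000 years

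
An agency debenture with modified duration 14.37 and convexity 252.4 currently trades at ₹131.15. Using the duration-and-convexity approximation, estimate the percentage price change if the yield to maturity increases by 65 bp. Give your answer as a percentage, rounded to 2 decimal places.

Duration effect: -D_mod·Δy = -14.37 × (+0.0065) = -0.093405
Convexity effect: ½·C·(Δy)² = 0.5 × 252.4 × (0.0065)² = +0.00533195
ΔP/P ≈ -0.093405 + 0.00533195 = -0.08807305
= -8.807305%.

-8.81%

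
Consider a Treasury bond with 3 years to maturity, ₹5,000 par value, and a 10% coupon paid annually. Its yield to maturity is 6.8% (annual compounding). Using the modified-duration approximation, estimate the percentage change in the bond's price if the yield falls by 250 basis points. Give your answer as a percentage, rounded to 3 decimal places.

Periodic yield y = 0.068. Modified duration first:
  t   CF        PV=CF/(1+0.068)^t    t·PV
  1       500.00       468.1648       468.1648
  2       500.00       438.3565       876.7131
  3     5,500.00     4,514.9083    13,544.7248
  Σ                  5,421.4296    14,889.6027
P = 5,421.4296; D_Mac = 2.74643 yrs; D_mod = 2.74643/(1+0.068) = 2.57157 yrs.
ΔP/P ≈ -D_mod · Δy = -2.57157 × (-0.025) = +0.064289 = +6.4289%.

+6.429%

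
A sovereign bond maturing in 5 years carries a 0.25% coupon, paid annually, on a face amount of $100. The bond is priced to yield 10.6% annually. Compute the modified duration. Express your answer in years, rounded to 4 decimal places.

4.4905 years

Periodic yield y = 0.106. First find Macaulay duration:
  t   CF        PV=CF/(1+0.106)^t    t·PV
  1         0.25         0.2260         0.2260
  2         0.25         0.2044         0.4088
  3         0.25         0.1848         0.5544
  4         0.25         0.1671         0.6683
  5       100.25        60.5771       302.8857
  Σ                     61.3594       304.7432
P = 61.3594; Macaulay duration = 304.7432 / 61.3594 = 4.96653 years.
Modified duration = D_Mac / (1 + y) = 4.96653 / 1.106 = 4.49053 years.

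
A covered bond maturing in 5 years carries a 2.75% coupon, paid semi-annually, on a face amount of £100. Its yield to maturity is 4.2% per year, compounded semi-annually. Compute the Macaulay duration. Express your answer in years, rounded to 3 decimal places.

4.693 years

Periodic yield y = 0.021. Discount each cash flow and weight by its period:
  t   CF        PV=CF/(1+0.021)^t    t·PV
  1        1.375         1.3467         1.3467
  2        1.375         1.3190         2.6380
  3        1.375         1.2919         3.8757
  4        1.375         1.2653         5.0613
  5        1.375         1.2393         6.1965
  6        1.375         1.2138         7.2828
  7        1.375         1.1888         8.3219
  8        1.375         1.1644         9.3151
  9        1.375         1.1404        10.2639
  10     101.375        82.3519       823.5187
  Σ                     93.5216       877.8205
Price P = Σ PV = 93.5216.
Macaulay duration = Σ(t·PV) / P = 877.8205 / 93.5216 = 9.38629 half-year periods.
In years: 9.38629 / 2 = 4.69314 years.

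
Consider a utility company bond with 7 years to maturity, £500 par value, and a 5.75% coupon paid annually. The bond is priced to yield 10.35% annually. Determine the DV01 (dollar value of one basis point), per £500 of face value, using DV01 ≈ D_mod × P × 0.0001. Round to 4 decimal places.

£0.2044

Periodic yield y = 0.1035.
  t   CF        PV=CF/(1+0.1035)^t    t·PV
  1        28.75        26.0535        26.0535
  2        28.75        23.6098        47.2197
  3        28.75        21.3954        64.1863
  4        28.75        19.3887        77.5548
  5        28.75        17.5702        87.8509
  6        28.75        15.9222        95.5334
  7       528.75       265.3652     1,857.5566
  Σ                    389.3051     2,255.9551
P = 389.3051; D_Mac = 5.79483 yrs; D_mod = 5.25131 yrs.
DV01 ≈ 5.25131 × 389.3051 × 0.0001 = 0.204436.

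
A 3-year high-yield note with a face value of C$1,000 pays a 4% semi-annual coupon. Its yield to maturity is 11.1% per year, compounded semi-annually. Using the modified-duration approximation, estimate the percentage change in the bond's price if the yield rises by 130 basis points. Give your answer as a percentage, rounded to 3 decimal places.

Periodic yield y = 0.0555. Modified duration first:
  t   CF        PV=CF/(1+0.0555)^t    t·PV
  1        20.00        18.9484        18.9484
  2        20.00        17.9520        35.9041
  3        20.00        17.0081        51.0242
  4        20.00        16.1138        64.4551
  5        20.00        15.2665        76.3324
  6     1,020.00       737.6507     4,425.9041
  Σ                    822.9394     4,672.5682
P = 822.9394; D_Mac = 5.67790 half-year periods = 2.83895 yrs; D_mod = 2.83895/(1+0.0555) = 2.68967 yrs.
ΔP/P ≈ -D_mod · Δy = -2.68967 × (+0.013) = -0.034966 = -3.4966%.

-3.497%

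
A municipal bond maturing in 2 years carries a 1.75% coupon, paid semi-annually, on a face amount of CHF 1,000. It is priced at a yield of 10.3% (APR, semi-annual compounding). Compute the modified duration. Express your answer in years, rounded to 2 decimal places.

1.87 years

Periodic yield y = 0.0515. First find Macaulay duration:
  t   CF        PV=CF/(1+0.0515)^t    t·PV
  1         8.75         8.3214         8.3214
  2         8.75         7.9139        15.8278
  3         8.75         7.5263        22.5788
  4     1,008.75       825.1757     3,300.7029
  Σ                    848.9373     3,347.4309
P = 848.9373; Macaulay duration = 3,347.4309 / 848.9373 = 3.94308 half-year periods = 1.97154 years.
Modified duration = D_Mac / (1 + y) = 1.97154 / 1.0515 = 1.87498 years.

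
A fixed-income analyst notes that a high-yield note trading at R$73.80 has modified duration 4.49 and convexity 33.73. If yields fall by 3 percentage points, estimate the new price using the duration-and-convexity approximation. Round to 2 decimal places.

R$84.86

Duration effect: -D_mod·Δy = -4.49 × (-0.03) = +0.134700
Convexity effect: ½·C·(Δy)² = 0.5 × 33.73 × (-0.03)² = +0.0151785
ΔP/P ≈ +0.134700 + 0.0151785 = +0.1498785
New price ≈ 73.80 × (1 + 0.1498785) = 84.8610333.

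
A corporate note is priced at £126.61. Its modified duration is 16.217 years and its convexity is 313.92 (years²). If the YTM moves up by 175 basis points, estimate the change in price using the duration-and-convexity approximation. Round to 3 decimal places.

-£29.846

Duration effect: -D_mod·Δy = -16.217 × (+0.0175) = -0.2837975
Convexity effect: ½·C·(Δy)² = 0.5 × 313.92 × (0.0175)² = +0.0480690
ΔP/P ≈ -0.2837975 + 0.0480690 = -0.2357285
ΔP ≈ 126.61 × (-0.2357285) = -29.845585385.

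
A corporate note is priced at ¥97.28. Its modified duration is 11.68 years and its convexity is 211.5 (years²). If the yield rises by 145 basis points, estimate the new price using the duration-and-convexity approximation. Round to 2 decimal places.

¥82.97

Duration effect: -D_mod·Δy = -11.68 × (+0.0145) = -0.169360
Convexity effect: ½·C·(Δy)² = 0.5 × 211.5 × (0.0145)² = +0.0222339375
ΔP/P ≈ -0.169360 + 0.0222339375 = -0.1471260625
New price ≈ 97.28 × (1 - 0.1471260625) = 82.96757664.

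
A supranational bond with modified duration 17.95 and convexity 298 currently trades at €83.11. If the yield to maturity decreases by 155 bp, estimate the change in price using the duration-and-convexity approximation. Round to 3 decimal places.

+€26.098

Duration effect: -D_mod·Δy = -17.95 × (-0.0155) = +0.278225
Convexity effect: ½·C·(Δy)² = 0.5 × 298 × (-0.0155)² = +0.03579725
ΔP/P ≈ +0.278225 + 0.03579725 = +0.31402225
ΔP ≈ 83.11 × (+0.31402225) = +26.0983891975.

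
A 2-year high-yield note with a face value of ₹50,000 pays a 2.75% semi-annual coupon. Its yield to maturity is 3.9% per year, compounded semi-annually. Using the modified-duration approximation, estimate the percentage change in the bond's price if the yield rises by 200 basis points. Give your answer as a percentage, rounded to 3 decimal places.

-3.843%

Periodic yield y = 0.0195. Modified duration first:
  t   CF        PV=CF/(1+0.0195)^t    t·PV
  1       687.50       674.3502       674.3502
  2       687.50       661.4519     1,322.9037
  3       687.50       648.8003     1,946.4008
  4    50,687.50    46,919.3461   187,677.3845
  Σ                 48,903.9484   191,621.0392
P = 48,903.9484; D_Mac = 3.91831 half-year periods = 1.95916 yrs; D_mod = 1.95916/(1+0.0195) = 1.92168 yrs.
ΔP/P ≈ -D_mod · Δy = -1.92168 × (+0.02) = -0.038434 = -3.8434%.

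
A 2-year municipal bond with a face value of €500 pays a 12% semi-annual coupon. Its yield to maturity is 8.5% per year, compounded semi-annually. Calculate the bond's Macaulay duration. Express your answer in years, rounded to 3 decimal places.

1.842 years

Periodic yield y = 0.0425. Discount each cash flow and weight by its period:
  t   CF        PV=CF/(1+0.0425)^t    t·PV
  1        30.00        28.7770        28.7770
  2        30.00        27.6038        55.2076
  3        30.00        26.4785        79.4354
  4       530.00       448.7161     1,794.8642
  Σ                    531.5753     1,958.2843
Price P = Σ PV = 531.5753.
Macaulay duration = Σ(t·PV) / P = 1,958.2843 / 531.5753 = 3.68393 half-year periods.
In years: 3.68393 / 2 = 1.84196 years.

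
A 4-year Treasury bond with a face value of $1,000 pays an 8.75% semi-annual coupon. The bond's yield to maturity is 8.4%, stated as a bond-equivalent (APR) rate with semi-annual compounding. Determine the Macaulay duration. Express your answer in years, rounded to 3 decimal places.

Periodic yield y = 0.042. Discount each cash flow and weight by its period:
  t   CF        PV=CF/(1+0.042)^t    t·PV
  1        43.75        41.9866        41.9866
  2        43.75        40.2942        80.5884
  3        43.75        38.6701       116.0102
  4        43.75        37.1114       148.4455
  5        43.75        35.6155       178.0777
  6        43.75        34.1800       205.0799
  7        43.75        32.8023       229.6160
  8     1,043.75       751.0256     6,008.2047
  Σ                  1,011.6856     7,008.0089
Price P = Σ PV = 1,011.6856.
Macaulay duration = Σ(t·PV) / P = 7,008.0089 / 1,011.6856 = 6.92706 half-year periods.
In years: 6.92706 / 2 = 3.46353 years.

3.464 years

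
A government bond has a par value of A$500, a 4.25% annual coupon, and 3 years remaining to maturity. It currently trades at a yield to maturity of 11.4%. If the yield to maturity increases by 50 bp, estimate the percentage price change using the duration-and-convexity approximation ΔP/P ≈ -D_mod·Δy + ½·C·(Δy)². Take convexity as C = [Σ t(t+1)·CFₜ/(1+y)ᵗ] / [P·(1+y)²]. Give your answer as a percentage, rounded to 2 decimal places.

With y = 0.114:
  t   CF        PV=CF/(1+0.114)^t    t·PV        t(t+1)·PV
  1        21.25        19.0754        19.0754          38.1508
  2        21.25        17.1233        34.2467         102.7401
  3       521.25       377.0427     1,131.1280       4,524.5120
  Σ                    413.2414     1,184.4501       4,665.4028
P = 413.2414; D_Mac = 2.86624 yrs; D_mod = 2.57293 yrs; C = 9.09735.
Duration effect: -2.57293 × (+0.005) = -0.012865
Convexity effect: 0.5 × 9.09735 × (0.005)² = +0.0001137
ΔP/P ≈ -0.012865 + 0.0001137 = -0.012751 = -1.2751%.

-1.28%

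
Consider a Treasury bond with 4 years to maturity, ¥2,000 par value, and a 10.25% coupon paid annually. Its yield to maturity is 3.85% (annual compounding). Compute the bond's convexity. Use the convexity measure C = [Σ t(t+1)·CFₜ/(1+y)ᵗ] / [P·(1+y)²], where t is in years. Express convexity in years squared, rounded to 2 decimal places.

15.66

With y = 0.0385:
  t   CF        PV=CF/(1+0.0385)^t    t·PV        t(t+1)·PV
  1       205.00       197.4001       197.4001         394.8002
  2       205.00       190.0819       380.1639       1,140.4916
  3       205.00       183.0351       549.1053       2,196.4211
  4     2,205.00     1,895.7567     7,583.0266      37,915.1332
  Σ                  2,466.2738     8,709.6959      41,646.8461
P = 2,466.2738.
Convexity = Σ t(t+1)·PV / [P·(1+y)²] = 41,646.8461 / (2,466.2738 × 1.078482) = 15.65770.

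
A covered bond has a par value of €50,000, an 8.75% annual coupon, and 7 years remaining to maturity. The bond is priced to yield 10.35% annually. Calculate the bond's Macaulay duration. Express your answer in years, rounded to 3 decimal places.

5.453 years

Periodic yield y = 0.1035. Discount each cash flow and weight by its year:
  t   CF        PV=CF/(1+0.1035)^t    t·PV
  1     4,375.00     3,964.6579     3,964.6579
  2     4,375.00     3,592.8028     7,185.6056
  3     4,375.00     3,255.8249     9,767.4748
  4     4,375.00     2,950.4530    11,801.8122
  5     4,375.00     2,673.7227    13,368.6137
  6     4,375.00     2,422.9477    14,537.6859
  7    54,375.00    27,289.3322   191,025.3251
  Σ                 46,149.7413   251,651.1753
Price P = Σ PV = 46,149.7413.
Macaulay duration = Σ(t·PV) / P = 251,651.1753 / 46,149.7413 = 5.45293 years.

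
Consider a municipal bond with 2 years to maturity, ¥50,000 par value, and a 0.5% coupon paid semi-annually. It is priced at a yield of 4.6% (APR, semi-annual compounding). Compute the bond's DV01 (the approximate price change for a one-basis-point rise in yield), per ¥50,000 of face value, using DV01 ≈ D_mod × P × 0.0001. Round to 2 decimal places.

Periodic yield y = 0.023.
  t   CF        PV=CF/(1+0.023)^t    t·PV
  1       125.00       122.1896       122.1896
  2       125.00       119.4425       238.8849
  3       125.00       116.7570       350.2711
  4    50,125.00    45,766.9373   183,067.7493
  Σ                 46,125.3265   183,779.0950
P = 46,125.3265; D_Mac = 3.98434 half-year periods = 1.99217 yrs; D_mod = 1.94738 yrs.
DV01 ≈ 1.94738 × 46,125.3265 × 0.0001 = 8.982360.

¥8.98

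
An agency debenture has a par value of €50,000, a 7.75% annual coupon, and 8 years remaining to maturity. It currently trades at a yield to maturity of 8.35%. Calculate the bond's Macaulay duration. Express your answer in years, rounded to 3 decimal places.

Periodic yield y = 0.0835. Discount each cash flow and weight by its year:
  t   CF        PV=CF/(1+0.0835)^t    t·PV
  1     3,875.00     3,576.3729     3,576.3729
  2     3,875.00     3,300.7595     6,601.5189
  3     3,875.00     3,046.3862     9,139.1586
  4     3,875.00     2,811.6162    11,246.4650
  5     3,875.00     2,594.9389    12,974.6943
  6     3,875.00     2,394.9597    14,369.7583
  7     3,875.00     2,210.3920    15,472.7439
  8    53,875.00    28,363.2477   226,905.9817
  Σ                 48,298.6730   300,286.6935
Price P = Σ PV = 48,298.6730.
Macaulay duration = Σ(t·PV) / P = 300,286.6935 / 48,298.6730 = 6.21729 years.

6.217 years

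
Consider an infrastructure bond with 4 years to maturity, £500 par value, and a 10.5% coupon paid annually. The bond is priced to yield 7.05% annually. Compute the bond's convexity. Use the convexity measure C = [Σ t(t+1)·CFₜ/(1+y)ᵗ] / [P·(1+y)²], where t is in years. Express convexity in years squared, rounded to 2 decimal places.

With y = 0.0705:
  t   CF        PV=CF/(1+0.0705)^t    t·PV        t(t+1)·PV
  1        52.50        49.0425        49.0425          98.0850
  2        52.50        45.8127        91.6254         274.8762
  3        52.50        42.7956       128.3868         513.5474
  4       552.50       420.7127     1,682.8507       8,414.2535
  Σ                    558.3635     1,951.9055       9,300.7621
P = 558.3635.
Convexity = Σ t(t+1)·PV / [P·(1+y)²] = 9,300.7621 / (558.3635 × 1.145970) = 14.53544.

14.54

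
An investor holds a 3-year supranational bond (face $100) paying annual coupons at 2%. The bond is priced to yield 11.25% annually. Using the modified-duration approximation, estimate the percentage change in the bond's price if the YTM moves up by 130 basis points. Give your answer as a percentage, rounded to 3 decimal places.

-3.427%

Periodic yield y = 0.1125. Modified duration first:
  t   CF        PV=CF/(1+0.1125)^t    t·PV
  1         2.00         1.7978         1.7978
  2         2.00         1.6160         3.2319
  3       102.00        74.0799       222.2396
  Σ                     77.4936       227.2692
P = 77.4936; D_Mac = 2.93275 yrs; D_mod = 2.93275/(1+0.1125) = 2.63618 yrs.
ΔP/P ≈ -D_mod · Δy = -2.63618 × (+0.013) = -0.034270 = -3.4270%.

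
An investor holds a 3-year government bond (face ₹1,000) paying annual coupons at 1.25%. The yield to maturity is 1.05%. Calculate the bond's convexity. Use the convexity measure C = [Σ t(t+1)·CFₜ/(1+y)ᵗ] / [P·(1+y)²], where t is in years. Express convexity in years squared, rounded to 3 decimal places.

With y = 0.0105:
  t   CF        PV=CF/(1+0.0105)^t    t·PV        t(t+1)·PV
  1        12.50        12.3701        12.3701          24.7402
  2        12.50        12.2416        24.4832          73.4495
  3     1,012.50       981.2645     2,943.7934      11,775.1738
  Σ                  1,005.8762     2,980.6467      11,873.3634
P = 1,005.8762.
Convexity = Σ t(t+1)·PV / [P·(1+y)²] = 11,873.3634 / (1,005.8762 × 1.021110) = 11.55997.

11.560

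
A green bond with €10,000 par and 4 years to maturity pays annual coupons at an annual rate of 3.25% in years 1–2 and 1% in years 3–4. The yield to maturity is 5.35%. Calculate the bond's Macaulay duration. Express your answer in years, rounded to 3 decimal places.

Periodic yield y = 0.0535. Discount each cash flow and weight by its year:
  t   CF        PV=CF/(1+0.0535)^t    t·PV
  1       325.00       308.4955       308.4955
  2       325.00       292.8291       585.6583
  3       100.00        85.5256       256.5769
  4    10,100.00     8,199.4215    32,797.6861
  Σ                  8,886.2718    33,948.4168
Price P = Σ PV = 8,886.2718.
Macaulay duration = Σ(t·PV) / P = 33,948.4168 / 8,886.2718 = 3.82032 years.

3.820 years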